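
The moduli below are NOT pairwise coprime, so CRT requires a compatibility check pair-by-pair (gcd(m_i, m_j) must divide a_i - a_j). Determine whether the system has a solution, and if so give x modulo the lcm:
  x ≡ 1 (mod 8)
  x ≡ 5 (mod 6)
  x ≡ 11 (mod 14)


Moduli 8, 6, 14 are not pairwise coprime, so CRT works modulo lcm(m_i) when all pairwise compatibility conditions hold.
Pairwise compatibility: gcd(m_i, m_j) must divide a_i - a_j for every pair.
Merge one congruence at a time:
  Start: x ≡ 1 (mod 8).
  Combine with x ≡ 5 (mod 6): gcd(8, 6) = 2; 5 - 1 = 4, which IS divisible by 2, so compatible.
    Write x = 1 + 8·t and substitute into x ≡ 5 (mod 6): 8·t ≡ 5 − 1 = 4 (mod 6).
    Divide the congruence (and modulus) by g = 2: 4·t ≡ 2 (mod 3).
    Reduce coefficients mod 3: 1·t ≡ 2 (mod 3).
    So t ≡ 2 (mod 3).
    Then x = 1 + 8·2 = 17, valid modulo lcm(8, 6) = 24: x ≡ 17 (mod 24).
  Combine with x ≡ 11 (mod 14): gcd(24, 14) = 2; 11 - 17 = -6, which IS divisible by 2, so compatible.
    Write x = 17 + 24·t and substitute into x ≡ 11 (mod 14): 24·t ≡ 11 − 17 = -6 (mod 14).
    Divide the congruence (and modulus) by g = 2: 12·t ≡ -3 (mod 7).
    Reduce coefficients mod 7: 5·t ≡ 4 (mod 7).
    The inverse of 5 mod 7 is 3 (since 5·3 = 15 = 2·7 + 1), so t ≡ 3·4 = 12 ≡ 5 (mod 7).
    Then x = 17 + 24·5 = 137, valid modulo lcm(24, 14) = 168: x ≡ 137 (mod 168).
Verify: 137 mod 8 = 1, 137 mod 6 = 5, 137 mod 14 = 11.

x ≡ 137 (mod 168).


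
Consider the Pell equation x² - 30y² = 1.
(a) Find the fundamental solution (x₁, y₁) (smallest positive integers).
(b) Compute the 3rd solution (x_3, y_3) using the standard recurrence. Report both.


Step 1: Find the fundamental solution (x₁, y₁) of x² - 30y² = 1.
  Expand √30 as a continued fraction. a₀ = ⌊√30⌋ = 5; iterate m_{k+1} = d_k·a_k − m_k, d_{k+1} = (30 − m_{k+1}²)/d_k, a_{k+1} = ⌊(a₀ + m_{k+1})/d_{k+1}⌋ (starting m₀ = 0, d₀ = 1), with convergents p_k = a_k·p_{k-1} + p_{k-2}, q_k = a_k·q_{k-1} + q_{k-2} (p₋₁ = 1, q₋₁ = 0):
  k = 0: a₀ = 5; p₀/q₀ = 5/1; p₀² − 30·q₀² = 25 − 30 = -5.
  k = 1: m = 5, d = 5, a = ⌊(5 + 5)/5⌋ = 2; p/q = (2·5 + 1)/(2·1 + 0) = 11/2; p² − 30·q² = 121 − 120 = 1.
  The first convergent with p² − 30·q² = 1 gives the fundamental solution (x₁, y₁) = (11, 2).
Step 2: Apply the recurrence (x_{n+1}, y_{n+1}) = (x₁x_n + 30y₁y_n, x₁y_n + y₁x_n) repeatedly.
  From (x_1, y_1) = (11, 2): x_2 = 11·11 + 30·2·2 = 241; y_2 = 11·2 + 2·11 = 44.
  From (x_2, y_2) = (241, 44): x_3 = 11·241 + 30·2·44 = 5291; y_3 = 11·44 + 2·241 = 966.
Step 3: Verify x_3² - 30·y_3² = 27994681 - 27994680 = 1 (should be 1). ✓

(x_1, y_1) = (11, 2); (x_3, y_3) = (5291, 966).


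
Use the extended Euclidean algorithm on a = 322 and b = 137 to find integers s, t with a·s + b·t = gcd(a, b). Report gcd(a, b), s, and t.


Euclidean algorithm on (322, 137) — divide until remainder is 0:
  322 = 2 · 137 + 48
  137 = 2 · 48 + 41
  48 = 1 · 41 + 7
  41 = 5 · 7 + 6
  7 = 1 · 6 + 1
  6 = 6 · 1 + 0
gcd(322, 137) = 1.
Track Bezout coefficients alongside the remainders: start with r₀ = 322 = a·1 + b·0 (s = 1, t = 0) and r₁ = 137 = a·0 + b·1 (s = 0, t = 1); each new remainder r_{k+1} = r_{k-1} − q_k·r_k inherits s_{k+1} = s_{k-1} − q_k·s_k, t_{k+1} = t_{k-1} − q_k·t_k, so r_k = a·s_k + b·t_k at every step:
  q = 2: r = 48, s = 1 − 2·0 = 1, t = 0 − 2·1 = -2  (check: 322·1 + 137·(-2) = 48)
  q = 2: r = 41, s = 0 − 2·1 = -2, t = 1 − 2·(-2) = 5  (check: 322·(-2) + 137·5 = 41)
  q = 1: r = 7, s = 1 − 1·(-2) = 3, t = -2 − 1·5 = -7  (check: 322·3 + 137·(-7) = 7)
  q = 5: r = 6, s = -2 − 5·3 = -17, t = 5 − 5·(-7) = 40  (check: 322·(-17) + 137·40 = 6)
  q = 1: r = 1, s = 3 − 1·(-17) = 20, t = -7 − 1·40 = -47  (check: 322·20 + 137·(-47) = 1)
The row with r = 1 (the gcd) gives the Bezout coefficients s = 20, t = -47.
Result: 322 · (20) + 137 · (-47) = 1.

gcd(322, 137) = 1; s = 20, t = -47 (check: 322·20 + 137·(-47) = 1).


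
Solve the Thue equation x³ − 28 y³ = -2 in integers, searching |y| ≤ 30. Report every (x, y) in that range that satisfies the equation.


The equation is x³ - 28y³ = -2. For fixed y, x³ = 28·y³ − 2, so a solution requires the RHS to be a perfect cube.
Strategy: iterate y from -30 to 30, compute RHS = 28·y³ − 2, and check whether it is a (positive or negative) perfect cube.
Check small values of y:
  y = 0: RHS = -2 is not a perfect cube.
  y = 1: RHS = 26 is not a perfect cube.
  y = -1: RHS = -30 is not a perfect cube.
  y = 2: RHS = 222 is not a perfect cube.
  y = -2: RHS = -226 is not a perfect cube.
  y = 3: RHS = 754 is not a perfect cube.
  y = -3: RHS = -758 is not a perfect cube.
Continuing the search up to |y| = 30 finds no solutions either.
No (x, y) in the scanned range satisfies the equation.

No integer solutions with |y| ≤ 30.


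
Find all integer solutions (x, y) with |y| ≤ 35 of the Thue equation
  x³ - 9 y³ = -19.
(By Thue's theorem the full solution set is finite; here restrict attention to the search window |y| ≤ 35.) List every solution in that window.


The equation is x³ - 9y³ = -19. For fixed y, x³ = 9·y³ − 19, so a solution requires the RHS to be a perfect cube.
Strategy: iterate y from -35 to 35, compute RHS = 9·y³ − 19, and check whether it is a (positive or negative) perfect cube.
Check small values of y:
  y = 0: RHS = -19 is not a perfect cube.
  y = 1: RHS = -10 is not a perfect cube.
  y = -1: RHS = -28 is not a perfect cube.
  y = 2: RHS = 53 is not a perfect cube.
  y = -2: RHS = -91 is not a perfect cube.
  y = 3: RHS = 224 is not a perfect cube.
  y = -3: RHS = -262 is not a perfect cube.
Continuing the search up to |y| = 35 finds no solutions either.
No (x, y) in the scanned range satisfies the equation.

No integer solutions with |y| ≤ 35.


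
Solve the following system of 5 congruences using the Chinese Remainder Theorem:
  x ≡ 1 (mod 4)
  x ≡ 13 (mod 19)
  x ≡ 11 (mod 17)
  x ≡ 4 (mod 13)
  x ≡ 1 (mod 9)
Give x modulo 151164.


Product of moduli M = 4 · 19 · 17 · 13 · 9 = 151164.
Merge one congruence at a time:
  Start: x ≡ 1 (mod 4).
  Combine with x ≡ 13 (mod 19); new modulus lcm = 76.
    Write x = 1 + 4·t and substitute into x ≡ 13 (mod 19): 4·t ≡ 13 − 1 = 12 (mod 19).
    The inverse of 4 mod 19 is 5 (since 4·5 = 20 = 1·19 + 1), so t ≡ 5·12 = 60 ≡ 3 (mod 19).
    Then x = 1 + 4·3 = 13, valid modulo lcm(4, 19) = 76: x ≡ 13 (mod 76).
  Combine with x ≡ 11 (mod 17); new modulus lcm = 1292.
    Write x = 13 + 76·t and substitute into x ≡ 11 (mod 17): 76·t ≡ 11 − 13 = -2 (mod 17).
    Reduce coefficients mod 17: 8·t ≡ 15 (mod 17).
    The inverse of 8 mod 17 is 15 (since 8·15 = 120 = 7·17 + 1), so t ≡ 15·15 = 225 ≡ 4 (mod 17).
    Then x = 13 + 76·4 = 317, valid modulo lcm(76, 17) = 1292: x ≡ 317 (mod 1292).
  Combine with x ≡ 4 (mod 13); new modulus lcm = 16796.
    Write x = 317 + 1292·t and substitute into x ≡ 4 (mod 13): 1292·t ≡ 4 − 317 = -313 (mod 13).
    Reduce coefficients mod 13: 5·t ≡ 12 (mod 13).
    The inverse of 5 mod 13 is 8 (since 5·8 = 40 = 3·13 + 1), so t ≡ 8·12 = 96 ≡ 5 (mod 13).
    Then x = 317 + 1292·5 = 6777, valid modulo lcm(1292, 13) = 16796: x ≡ 6777 (mod 16796).
  Combine with x ≡ 1 (mod 9); new modulus lcm = 151164.
    Write x = 6777 + 16796·t and substitute into x ≡ 1 (mod 9): 16796·t ≡ 1 − 6777 = -6776 (mod 9).
    Reduce coefficients mod 9: 2·t ≡ 1 (mod 9).
    The inverse of 2 mod 9 is 5 (since 2·5 = 10 = 1·9 + 1), so t ≡ 5·1 = 5 ≡ 5 (mod 9).
    Then x = 6777 + 16796·5 = 90757, valid modulo lcm(16796, 9) = 151164: x ≡ 90757 (mod 151164).
Verify against each original: 90757 mod 4 = 1, 90757 mod 19 = 13, 90757 mod 17 = 11, 90757 mod 13 = 4, 90757 mod 9 = 1.

x ≡ 90757 (mod 151164).


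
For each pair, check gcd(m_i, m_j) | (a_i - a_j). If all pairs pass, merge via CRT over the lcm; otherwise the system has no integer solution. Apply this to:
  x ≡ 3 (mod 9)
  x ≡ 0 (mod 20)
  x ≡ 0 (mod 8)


Moduli 9, 20, 8 are not pairwise coprime, so CRT works modulo lcm(m_i) when all pairwise compatibility conditions hold.
Pairwise compatibility: gcd(m_i, m_j) must divide a_i - a_j for every pair.
Merge one congruence at a time:
  Start: x ≡ 3 (mod 9).
  Combine with x ≡ 0 (mod 20): gcd(9, 20) = 1; 0 - 3 = -3, which IS divisible by 1, so compatible.
    Write x = 3 + 9·t and substitute into x ≡ 0 (mod 20): 9·t ≡ 0 − 3 = -3 (mod 20).
    Reduce coefficients mod 20: 9·t ≡ 17 (mod 20).
    The inverse of 9 mod 20 is 9 (since 9·9 = 81 = 4·20 + 1), so t ≡ 9·17 = 153 ≡ 13 (mod 20).
    Then x = 3 + 9·13 = 120, valid modulo lcm(9, 20) = 180: x ≡ 120 (mod 180).
  Combine with x ≡ 0 (mod 8): gcd(180, 8) = 4; 0 - 120 = -120, which IS divisible by 4, so compatible.
    Write x = 120 + 180·t and substitute into x ≡ 0 (mod 8): 180·t ≡ 0 − 120 = -120 (mod 8).
    Divide the congruence (and modulus) by g = 4: 45·t ≡ -30 (mod 2).
    Reduce coefficients mod 2: 1·t ≡ 0 (mod 2).
    So t ≡ 0 (mod 2).
    Then x = 120 + 180·0 = 120, valid modulo lcm(180, 8) = 360: x ≡ 120 (mod 360).
Verify: 120 mod 9 = 3, 120 mod 20 = 0, 120 mod 8 = 0.

x ≡ 120 (mod 360).


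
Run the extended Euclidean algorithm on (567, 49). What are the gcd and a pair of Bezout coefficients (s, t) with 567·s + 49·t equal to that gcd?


Euclidean algorithm on (567, 49) — divide until remainder is 0:
  567 = 11 · 49 + 28
  49 = 1 · 28 + 21
  28 = 1 · 21 + 7
  21 = 3 · 7 + 0
gcd(567, 49) = 7.
Track Bezout coefficients alongside the remainders: start with r₀ = 567 = a·1 + b·0 (s = 1, t = 0) and r₁ = 49 = a·0 + b·1 (s = 0, t = 1); each new remainder r_{k+1} = r_{k-1} − q_k·r_k inherits s_{k+1} = s_{k-1} − q_k·s_k, t_{k+1} = t_{k-1} − q_k·t_k, so r_k = a·s_k + b·t_k at every step:
  q = 11: r = 28, s = 1 − 11·0 = 1, t = 0 − 11·1 = -11  (check: 567·1 + 49·(-11) = 28)
  q = 1: r = 21, s = 0 − 1·1 = -1, t = 1 − 1·(-11) = 12  (check: 567·(-1) + 49·12 = 21)
  q = 1: r = 7, s = 1 − 1·(-1) = 2, t = -11 − 1·12 = -23  (check: 567·2 + 49·(-23) = 7)
The row with r = 7 (the gcd) gives the Bezout coefficients s = 2, t = -23.
Result: 567 · (2) + 49 · (-23) = 7.

gcd(567, 49) = 7; s = 2, t = -23 (check: 567·2 + 49·(-23) = 7).


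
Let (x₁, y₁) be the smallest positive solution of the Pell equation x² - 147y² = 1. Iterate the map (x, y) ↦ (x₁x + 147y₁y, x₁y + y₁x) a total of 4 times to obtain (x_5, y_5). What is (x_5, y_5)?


Step 1: Find the fundamental solution (x₁, y₁) of x² - 147y² = 1.
  Expand √147 as a continued fraction. a₀ = ⌊√147⌋ = 12; iterate m_{k+1} = d_k·a_k − m_k, d_{k+1} = (147 − m_{k+1}²)/d_k, a_{k+1} = ⌊(a₀ + m_{k+1})/d_{k+1}⌋ (starting m₀ = 0, d₀ = 1), with convergents p_k = a_k·p_{k-1} + p_{k-2}, q_k = a_k·q_{k-1} + q_{k-2} (p₋₁ = 1, q₋₁ = 0):
  k = 0: a₀ = 12; p₀/q₀ = 12/1; p₀² − 147·q₀² = 144 − 147 = -3.
  k = 1: m = 12, d = 3, a = ⌊(12 + 12)/3⌋ = 8; p/q = (8·12 + 1)/(8·1 + 0) = 97/8; p² − 147·q² = 9409 − 9408 = 1.
  The first convergent with p² − 147·q² = 1 gives the fundamental solution (x₁, y₁) = (97, 8).
Step 2: Apply the recurrence (x_{n+1}, y_{n+1}) = (x₁x_n + 147y₁y_n, x₁y_n + y₁x_n) repeatedly.
  From (x_1, y_1) = (97, 8): x_2 = 97·97 + 147·8·8 = 18817; y_2 = 97·8 + 8·97 = 1552.
  From (x_2, y_2) = (18817, 1552): x_3 = 97·18817 + 147·8·1552 = 3650401; y_3 = 97·1552 + 8·18817 = 301080.
  From (x_3, y_3) = (3650401, 301080): x_4 = 97·3650401 + 147·8·301080 = 708158977; y_4 = 97·301080 + 8·3650401 = 58407968.
  From (x_4, y_4) = (708158977, 58407968): x_5 = 97·708158977 + 147·8·58407968 = 137379191137; y_5 = 97·58407968 + 8·708158977 = 11330844712.
Step 3: Verify x_5² - 147·y_5² = 18873042157456379352769 - 18873042157456379352768 = 1 (should be 1). ✓

(x_1, y_1) = (97, 8); (x_5, y_5) = (137379191137, 11330844712).


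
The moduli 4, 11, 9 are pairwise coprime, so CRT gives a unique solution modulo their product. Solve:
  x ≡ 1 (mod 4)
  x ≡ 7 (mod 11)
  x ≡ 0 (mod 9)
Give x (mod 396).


Moduli 4, 11, 9 are pairwise coprime; by CRT there is a unique solution modulo M = 4 · 11 · 9 = 396.
Solve pairwise, accumulating the modulus:
  Start with x ≡ 1 (mod 4).
  Combine with x ≡ 7 (mod 11): since gcd(4, 11) = 1, we get a unique residue mod 44.
    Write x = 1 + 4·t and substitute into x ≡ 7 (mod 11): 4·t ≡ 7 − 1 = 6 (mod 11).
    The inverse of 4 mod 11 is 3 (since 4·3 = 12 = 1·11 + 1), so t ≡ 3·6 = 18 ≡ 7 (mod 11).
    Then x = 1 + 4·7 = 29, valid modulo lcm(4, 11) = 44: x ≡ 29 (mod 44).
  Combine with x ≡ 0 (mod 9): since gcd(44, 9) = 1, we get a unique residue mod 396.
    Write x = 29 + 44·t and substitute into x ≡ 0 (mod 9): 44·t ≡ 0 − 29 = -29 (mod 9).
    Reduce coefficients mod 9: 8·t ≡ 7 (mod 9).
    The inverse of 8 mod 9 is 8 (since 8·8 = 64 = 7·9 + 1), so t ≡ 8·7 = 56 ≡ 2 (mod 9).
    Then x = 29 + 44·2 = 117, valid modulo lcm(44, 9) = 396: x ≡ 117 (mod 396).
Verify: 117 mod 4 = 1 ✓, 117 mod 11 = 7 ✓, 117 mod 9 = 0 ✓.

x ≡ 117 (mod 396).


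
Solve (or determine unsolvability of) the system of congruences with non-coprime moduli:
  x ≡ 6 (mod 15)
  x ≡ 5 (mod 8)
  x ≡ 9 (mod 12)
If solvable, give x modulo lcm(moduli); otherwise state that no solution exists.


Moduli 15, 8, 12 are not pairwise coprime, so CRT works modulo lcm(m_i) when all pairwise compatibility conditions hold.
Pairwise compatibility: gcd(m_i, m_j) must divide a_i - a_j for every pair.
Merge one congruence at a time:
  Start: x ≡ 6 (mod 15).
  Combine with x ≡ 5 (mod 8): gcd(15, 8) = 1; 5 - 6 = -1, which IS divisible by 1, so compatible.
    Write x = 6 + 15·t and substitute into x ≡ 5 (mod 8): 15·t ≡ 5 − 6 = -1 (mod 8).
    Reduce coefficients mod 8: 7·t ≡ 7 (mod 8).
    The inverse of 7 mod 8 is 7 (since 7·7 = 49 = 6·8 + 1), so t ≡ 7·7 = 49 ≡ 1 (mod 8).
    Then x = 6 + 15·1 = 21, valid modulo lcm(15, 8) = 120: x ≡ 21 (mod 120).
  Combine with x ≡ 9 (mod 12): gcd(120, 12) = 12; 9 - 21 = -12, which IS divisible by 12, so compatible.
    Write x = 21 + 120·t and substitute into x ≡ 9 (mod 12): 120·t ≡ 9 − 21 = -12 (mod 12).
    Divide the congruence (and modulus) by g = 12: 10·t ≡ -1 (mod 1).
    Modulo 1 every t works; take t = 0.
    Then x = 21 + 120·0 = 21, valid modulo lcm(120, 12) = 120: x ≡ 21 (mod 120).
Verify: 21 mod 15 = 6, 21 mod 8 = 5, 21 mod 12 = 9.

x ≡ 21 (mod 120).


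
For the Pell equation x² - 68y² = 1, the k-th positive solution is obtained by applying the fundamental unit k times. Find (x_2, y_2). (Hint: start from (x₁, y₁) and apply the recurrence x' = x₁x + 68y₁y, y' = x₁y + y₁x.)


Step 1: Find the fundamental solution (x₁, y₁) of x² - 68y² = 1.
  Expand √68 as a continued fraction. a₀ = ⌊√68⌋ = 8; iterate m_{k+1} = d_k·a_k − m_k, d_{k+1} = (68 − m_{k+1}²)/d_k, a_{k+1} = ⌊(a₀ + m_{k+1})/d_{k+1}⌋ (starting m₀ = 0, d₀ = 1), with convergents p_k = a_k·p_{k-1} + p_{k-2}, q_k = a_k·q_{k-1} + q_{k-2} (p₋₁ = 1, q₋₁ = 0):
  k = 0: a₀ = 8; p₀/q₀ = 8/1; p₀² − 68·q₀² = 64 − 68 = -4.
  k = 1: m = 8, d = 4, a = ⌊(8 + 8)/4⌋ = 4; p/q = (4·8 + 1)/(4·1 + 0) = 33/4; p² − 68·q² = 1089 − 1088 = 1.
  The first convergent with p² − 68·q² = 1 gives the fundamental solution (x₁, y₁) = (33, 4).
Step 2: Apply the recurrence (x_{n+1}, y_{n+1}) = (x₁x_n + 68y₁y_n, x₁y_n + y₁x_n) repeatedly.
  From (x_1, y_1) = (33, 4): x_2 = 33·33 + 68·4·4 = 2177; y_2 = 33·4 + 4·33 = 264.
Step 3: Verify x_2² - 68·y_2² = 4739329 - 4739328 = 1 (should be 1). ✓

(x_1, y_1) = (33, 4); (x_2, y_2) = (2177, 264).


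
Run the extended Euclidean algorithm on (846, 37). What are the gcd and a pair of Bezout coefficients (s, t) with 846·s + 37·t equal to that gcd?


Euclidean algorithm on (846, 37) — divide until remainder is 0:
  846 = 22 · 37 + 32
  37 = 1 · 32 + 5
  32 = 6 · 5 + 2
  5 = 2 · 2 + 1
  2 = 2 · 1 + 0
gcd(846, 37) = 1.
Track Bezout coefficients alongside the remainders: start with r₀ = 846 = a·1 + b·0 (s = 1, t = 0) and r₁ = 37 = a·0 + b·1 (s = 0, t = 1); each new remainder r_{k+1} = r_{k-1} − q_k·r_k inherits s_{k+1} = s_{k-1} − q_k·s_k, t_{k+1} = t_{k-1} − q_k·t_k, so r_k = a·s_k + b·t_k at every step:
  q = 22: r = 32, s = 1 − 22·0 = 1, t = 0 − 22·1 = -22  (check: 846·1 + 37·(-22) = 32)
  q = 1: r = 5, s = 0 − 1·1 = -1, t = 1 − 1·(-22) = 23  (check: 846·(-1) + 37·23 = 5)
  q = 6: r = 2, s = 1 − 6·(-1) = 7, t = -22 − 6·23 = -160  (check: 846·7 + 37·(-160) = 2)
  q = 2: r = 1, s = -1 − 2·7 = -15, t = 23 − 2·(-160) = 343  (check: 846·(-15) + 37·343 = 1)
The row with r = 1 (the gcd) gives the Bezout coefficients s = -15, t = 343.
Result: 846 · (-15) + 37 · (343) = 1.

gcd(846, 37) = 1; s = -15, t = 343 (check: 846·(-15) + 37·343 = 1).


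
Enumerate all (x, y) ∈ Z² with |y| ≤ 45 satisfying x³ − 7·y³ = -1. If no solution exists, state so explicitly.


The equation is x³ - 7y³ = -1. For fixed y, x³ = 7·y³ − 1, so a solution requires the RHS to be a perfect cube.
Strategy: iterate y from -45 to 45, compute RHS = 7·y³ − 1, and check whether it is a (positive or negative) perfect cube.
Check small values of y:
  y = 0: RHS = -1 = (-1)³ ⇒ x = -1 works.
  y = 1: RHS = 6 is not a perfect cube.
  y = -1: RHS = -8 = (-2)³ ⇒ x = -2 works.
  y = 2: RHS = 55 is not a perfect cube.
  y = -2: RHS = -57 is not a perfect cube.
  y = 3: RHS = 188 is not a perfect cube.
  y = -3: RHS = -190 is not a perfect cube.
Continuing the search up to |y| = 45 finds no further solutions beyond those listed.
Collected solutions: (-1, 0), (-2, -1).

Solutions (with |y| ≤ 45): (-1, 0), (-2, -1).


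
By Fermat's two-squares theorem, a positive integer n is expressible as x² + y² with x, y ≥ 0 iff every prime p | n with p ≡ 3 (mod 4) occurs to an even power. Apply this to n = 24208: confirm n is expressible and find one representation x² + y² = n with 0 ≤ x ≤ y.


Step 1: Factor n = 24208 = 2^4 · 17 · 89.
Step 2: Check the mod-4 condition on each prime factor: 2 = 2 (special); 17 ≡ 1 (mod 4), exponent 1; 89 ≡ 1 (mod 4), exponent 1.
All primes ≡ 3 (mod 4) appear to even exponent (or don't appear), so by the two-squares theorem n IS expressible as a sum of two squares.
Step 3: Build a representation. Group n = k² · m with k = 4 and m = 17 · 89 = 1513 (a product of primes ≡ 1 (mod 4)); a representation of m scales to one of n via (k·x)² + (k·y)² = k²(x² + y²). Each prime p ≡ 1 (mod 4) is itself a sum of two squares; find a² by testing p − a² for a perfect square:
  17: 17 − 1² = 16 = 4² ⇒ 17 = 1² + 4².
  89: 89 − 1² = 88, 89 − 2² = 85, 89 − 3² = 80, 89 − 4² = 73, 89 − 5² = 64 = 8² ⇒ 89 = 5² + 8².
  Combine using the Brahmagupta–Fibonacci identity (a² + b²)(c² + d²) = (ac − bd)² + (ad + bc)² = (ac + bd)² + (ad − bc)²:
  17 · 89 = 1513: from (1² + 4²)(5² + 8²), take (1·5 − 4·8, 1·8 + 4·5) = (5 − 32, 8 + 20) = (-27, 28); dropping signs (only squares matter) gives (27, 28); check 27² + 28² = 729 + 784 = 1513 ✓.
  Scale by k = 4: (4·27, 4·28) = (108, 112).
Step 4: Order so x ≤ y and verify: 108² + 112² = 11664 + 12544 = 24208 = n. ✓

n = 24208 = 108² + 112² (one valid representation with x ≤ y).


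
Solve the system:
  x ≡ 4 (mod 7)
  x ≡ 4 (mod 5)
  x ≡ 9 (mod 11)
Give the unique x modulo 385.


Moduli 7, 5, 11 are pairwise coprime; by CRT there is a unique solution modulo M = 7 · 5 · 11 = 385.
Solve pairwise, accumulating the modulus:
  Start with x ≡ 4 (mod 7).
  Combine with x ≡ 4 (mod 5): since gcd(7, 5) = 1, we get a unique residue mod 35.
    Write x = 4 + 7·t and substitute into x ≡ 4 (mod 5): 7·t ≡ 4 − 4 = 0 (mod 5).
    Reduce coefficients mod 5: 2·t ≡ 0 (mod 5).
    The inverse of 2 mod 5 is 3 (since 2·3 = 6 = 1·5 + 1), so t ≡ 3·0 = 0 ≡ 0 (mod 5).
    Then x = 4 + 7·0 = 4, valid modulo lcm(7, 5) = 35: x ≡ 4 (mod 35).
  Combine with x ≡ 9 (mod 11): since gcd(35, 11) = 1, we get a unique residue mod 385.
    Write x = 4 + 35·t and substitute into x ≡ 9 (mod 11): 35·t ≡ 9 − 4 = 5 (mod 11).
    Reduce coefficients mod 11: 2·t ≡ 5 (mod 11).
    The inverse of 2 mod 11 is 6 (since 2·6 = 12 = 1·11 + 1), so t ≡ 6·5 = 30 ≡ 8 (mod 11).
    Then x = 4 + 35·8 = 284, valid modulo lcm(35, 11) = 385: x ≡ 284 (mod 385).
Verify: 284 mod 7 = 4 ✓, 284 mod 5 = 4 ✓, 284 mod 11 = 9 ✓.

x ≡ 284 (mod 385).


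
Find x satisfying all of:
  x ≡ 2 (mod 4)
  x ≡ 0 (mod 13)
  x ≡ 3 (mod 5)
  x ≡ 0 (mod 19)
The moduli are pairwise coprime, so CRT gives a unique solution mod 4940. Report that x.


Product of moduli M = 4 · 13 · 5 · 19 = 4940.
Merge one congruence at a time:
  Start: x ≡ 2 (mod 4).
  Combine with x ≡ 0 (mod 13); new modulus lcm = 52.
    Write x = 2 + 4·t and substitute into x ≡ 0 (mod 13): 4·t ≡ 0 − 2 = -2 (mod 13).
    Reduce coefficients mod 13: 4·t ≡ 11 (mod 13).
    The inverse of 4 mod 13 is 10 (since 4·10 = 40 = 3·13 + 1), so t ≡ 10·11 = 110 ≡ 6 (mod 13).
    Then x = 2 + 4·6 = 26, valid modulo lcm(4, 13) = 52: x ≡ 26 (mod 52).
  Combine with x ≡ 3 (mod 5); new modulus lcm = 260.
    Write x = 26 + 52·t and substitute into x ≡ 3 (mod 5): 52·t ≡ 3 − 26 = -23 (mod 5).
    Reduce coefficients mod 5: 2·t ≡ 2 (mod 5).
    The inverse of 2 mod 5 is 3 (since 2·3 = 6 = 1·5 + 1), so t ≡ 3·2 = 6 ≡ 1 (mod 5).
    Then x = 26 + 52·1 = 78, valid modulo lcm(52, 5) = 260: x ≡ 78 (mod 260).
  Combine with x ≡ 0 (mod 19); new modulus lcm = 4940.
    Write x = 78 + 260·t and substitute into x ≡ 0 (mod 19): 260·t ≡ 0 − 78 = -78 (mod 19).
    Reduce coefficients mod 19: 13·t ≡ 17 (mod 19).
    The inverse of 13 mod 19 is 3 (since 13·3 = 39 = 2·19 + 1), so t ≡ 3·17 = 51 ≡ 13 (mod 19).
    Then x = 78 + 260·13 = 3458, valid modulo lcm(260, 19) = 4940: x ≡ 3458 (mod 4940).
Verify against each original: 3458 mod 4 = 2, 3458 mod 13 = 0, 3458 mod 5 = 3, 3458 mod 19 = 0.

x ≡ 3458 (mod 4940).


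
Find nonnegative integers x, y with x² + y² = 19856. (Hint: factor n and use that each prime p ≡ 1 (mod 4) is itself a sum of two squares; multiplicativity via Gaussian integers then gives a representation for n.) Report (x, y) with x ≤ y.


Step 1: Factor n = 19856 = 2^4 · 17 · 73.
Step 2: Check the mod-4 condition on each prime factor: 2 = 2 (special); 17 ≡ 1 (mod 4), exponent 1; 73 ≡ 1 (mod 4), exponent 1.
All primes ≡ 3 (mod 4) appear to even exponent (or don't appear), so by the two-squares theorem n IS expressible as a sum of two squares.
Step 3: Build a representation. Group n = k² · m with k = 4 and m = 17 · 73 = 1241 (a product of primes ≡ 1 (mod 4)); a representation of m scales to one of n via (k·x)² + (k·y)² = k²(x² + y²). Each prime p ≡ 1 (mod 4) is itself a sum of two squares; find a² by testing p − a² for a perfect square:
  17: 17 − 1² = 16 = 4² ⇒ 17 = 1² + 4².
  73: 73 − 1² = 72, 73 − 2² = 69, 73 − 3² = 64 = 8² ⇒ 73 = 3² + 8².
  Combine using the Brahmagupta–Fibonacci identity (a² + b²)(c² + d²) = (ac − bd)² + (ad + bc)² = (ac + bd)² + (ad − bc)²:
  17 · 73 = 1241: from (1² + 4²)(3² + 8²), take (1·3 − 4·8, 1·8 + 4·3) = (3 − 32, 8 + 12) = (-29, 20); dropping signs (only squares matter) gives (29, 20); check 29² + 20² = 841 + 400 = 1241 ✓.
  Scale by k = 4: (4·29, 4·20) = (116, 80).
Step 4: Order so x ≤ y and verify: 80² + 116² = 6400 + 13456 = 19856 = n. ✓

n = 19856 = 80² + 116² (one valid representation with x ≤ y).


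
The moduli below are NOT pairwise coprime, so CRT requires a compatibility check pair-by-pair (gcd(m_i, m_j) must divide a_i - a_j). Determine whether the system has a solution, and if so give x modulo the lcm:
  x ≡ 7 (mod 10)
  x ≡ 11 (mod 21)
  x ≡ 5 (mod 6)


Moduli 10, 21, 6 are not pairwise coprime, so CRT works modulo lcm(m_i) when all pairwise compatibility conditions hold.
Pairwise compatibility: gcd(m_i, m_j) must divide a_i - a_j for every pair.
Merge one congruence at a time:
  Start: x ≡ 7 (mod 10).
  Combine with x ≡ 11 (mod 21): gcd(10, 21) = 1; 11 - 7 = 4, which IS divisible by 1, so compatible.
    Write x = 7 + 10·t and substitute into x ≡ 11 (mod 21): 10·t ≡ 11 − 7 = 4 (mod 21).
    The inverse of 10 mod 21 is 19 (since 10·19 = 190 = 9·21 + 1), so t ≡ 19·4 = 76 ≡ 13 (mod 21).
    Then x = 7 + 10·13 = 137, valid modulo lcm(10, 21) = 210: x ≡ 137 (mod 210).
  Combine with x ≡ 5 (mod 6): gcd(210, 6) = 6; 5 - 137 = -132, which IS divisible by 6, so compatible.
    Write x = 137 + 210·t and substitute into x ≡ 5 (mod 6): 210·t ≡ 5 − 137 = -132 (mod 6).
    Divide the congruence (and modulus) by g = 6: 35·t ≡ -22 (mod 1).
    Modulo 1 every t works; take t = 0.
    Then x = 137 + 210·0 = 137, valid modulo lcm(210, 6) = 210: x ≡ 137 (mod 210).
Verify: 137 mod 10 = 7, 137 mod 21 = 11, 137 mod 6 = 5.

x ≡ 137 (mod 210).


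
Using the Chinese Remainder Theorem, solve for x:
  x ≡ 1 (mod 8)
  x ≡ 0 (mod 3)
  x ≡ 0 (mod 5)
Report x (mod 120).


Moduli 8, 3, 5 are pairwise coprime; by CRT there is a unique solution modulo M = 8 · 3 · 5 = 120.
Solve pairwise, accumulating the modulus:
  Start with x ≡ 1 (mod 8).
  Combine with x ≡ 0 (mod 3): since gcd(8, 3) = 1, we get a unique residue mod 24.
    Write x = 1 + 8·t and substitute into x ≡ 0 (mod 3): 8·t ≡ 0 − 1 = -1 (mod 3).
    Reduce coefficients mod 3: 2·t ≡ 2 (mod 3).
    The inverse of 2 mod 3 is 2 (since 2·2 = 4 = 1·3 + 1), so t ≡ 2·2 = 4 ≡ 1 (mod 3).
    Then x = 1 + 8·1 = 9, valid modulo lcm(8, 3) = 24: x ≡ 9 (mod 24).
  Combine with x ≡ 0 (mod 5): since gcd(24, 5) = 1, we get a unique residue mod 120.
    Write x = 9 + 24·t and substitute into x ≡ 0 (mod 5): 24·t ≡ 0 − 9 = -9 (mod 5).
    Reduce coefficients mod 5: 4·t ≡ 1 (mod 5).
    The inverse of 4 mod 5 is 4 (since 4·4 = 16 = 3·5 + 1), so t ≡ 4·1 = 4 ≡ 4 (mod 5).
    Then x = 9 + 24·4 = 105, valid modulo lcm(24, 5) = 120: x ≡ 105 (mod 120).
Verify: 105 mod 8 = 1 ✓, 105 mod 3 = 0 ✓, 105 mod 5 = 0 ✓.

x ≡ 105 (mod 120).


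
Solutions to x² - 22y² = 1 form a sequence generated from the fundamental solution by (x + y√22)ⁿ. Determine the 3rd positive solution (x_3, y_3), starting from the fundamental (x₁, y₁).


Step 1: Find the fundamental solution (x₁, y₁) of x² - 22y² = 1.
  Expand √22 as a continued fraction. a₀ = ⌊√22⌋ = 4; iterate m_{k+1} = d_k·a_k − m_k, d_{k+1} = (22 − m_{k+1}²)/d_k, a_{k+1} = ⌊(a₀ + m_{k+1})/d_{k+1}⌋ (starting m₀ = 0, d₀ = 1), with convergents p_k = a_k·p_{k-1} + p_{k-2}, q_k = a_k·q_{k-1} + q_{k-2} (p₋₁ = 1, q₋₁ = 0):
  k = 0: a₀ = 4; p₀/q₀ = 4/1; p₀² − 22·q₀² = 16 − 22 = -6.
  k = 1: m = 4, d = 6, a = ⌊(4 + 4)/6⌋ = 1; p/q = (1·4 + 1)/(1·1 + 0) = 5/1; p² − 22·q² = 25 − 22 = 3.
  k = 2: m = 2, d = 3, a = ⌊(4 + 2)/3⌋ = 2; p/q = (2·5 + 4)/(2·1 + 1) = 14/3; p² − 22·q² = 196 − 198 = -2.
  k = 3: m = 4, d = 2, a = ⌊(4 + 4)/2⌋ = 4; p/q = (4·14 + 5)/(4·3 + 1) = 61/13; p² − 22·q² = 3721 − 3718 = 3.
  k = 4: m = 4, d = 3, a = ⌊(4 + 4)/3⌋ = 2; p/q = (2·61 + 14)/(2·13 + 3) = 136/29; p² − 22·q² = 18496 − 18502 = -6.
  k = 5: m = 2, d = 6, a = ⌊(4 + 2)/6⌋ = 1; p/q = (1·136 + 61)/(1·29 + 13) = 197/42; p² − 22·q² = 38809 − 38808 = 1.
  The first convergent with p² − 22·q² = 1 gives the fundamental solution (x₁, y₁) = (197, 42).
Step 2: Apply the recurrence (x_{n+1}, y_{n+1}) = (x₁x_n + 22y₁y_n, x₁y_n + y₁x_n) repeatedly.
  From (x_1, y_1) = (197, 42): x_2 = 197·197 + 22·42·42 = 77617; y_2 = 197·42 + 42·197 = 16548.
  From (x_2, y_2) = (77617, 16548): x_3 = 197·77617 + 22·42·16548 = 30580901; y_3 = 197·16548 + 42·77617 = 6519870.
Step 3: Verify x_3² - 22·y_3² = 935191505971801 - 935191505971800 = 1 (should be 1). ✓

(x_1, y_1) = (197, 42); (x_3, y_3) = (30580901, 6519870).


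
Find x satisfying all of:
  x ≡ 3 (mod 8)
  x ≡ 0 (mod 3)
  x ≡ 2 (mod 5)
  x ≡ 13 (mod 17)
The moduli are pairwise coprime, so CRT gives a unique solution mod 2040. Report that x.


Product of moduli M = 8 · 3 · 5 · 17 = 2040.
Merge one congruence at a time:
  Start: x ≡ 3 (mod 8).
  Combine with x ≡ 0 (mod 3); new modulus lcm = 24.
    Write x = 3 + 8·t and substitute into x ≡ 0 (mod 3): 8·t ≡ 0 − 3 = -3 (mod 3).
    Reduce coefficients mod 3: 2·t ≡ 0 (mod 3).
    The inverse of 2 mod 3 is 2 (since 2·2 = 4 = 1·3 + 1), so t ≡ 2·0 = 0 ≡ 0 (mod 3).
    Then x = 3 + 8·0 = 3, valid modulo lcm(8, 3) = 24: x ≡ 3 (mod 24).
  Combine with x ≡ 2 (mod 5); new modulus lcm = 120.
    Write x = 3 + 24·t and substitute into x ≡ 2 (mod 5): 24·t ≡ 2 − 3 = -1 (mod 5).
    Reduce coefficients mod 5: 4·t ≡ 4 (mod 5).
    The inverse of 4 mod 5 is 4 (since 4·4 = 16 = 3·5 + 1), so t ≡ 4·4 = 16 ≡ 1 (mod 5).
    Then x = 3 + 24·1 = 27, valid modulo lcm(24, 5) = 120: x ≡ 27 (mod 120).
  Combine with x ≡ 13 (mod 17); new modulus lcm = 2040.
    Write x = 27 + 120·t and substitute into x ≡ 13 (mod 17): 120·t ≡ 13 − 27 = -14 (mod 17).
    Reduce coefficients mod 17: 1·t ≡ 3 (mod 17).
    So t ≡ 3 (mod 17).
    Then x = 27 + 120·3 = 387, valid modulo lcm(120, 17) = 2040: x ≡ 387 (mod 2040).
Verify against each original: 387 mod 8 = 3, 387 mod 3 = 0, 387 mod 5 = 2, 387 mod 17 = 13.

x ≡ 387 (mod 2040).


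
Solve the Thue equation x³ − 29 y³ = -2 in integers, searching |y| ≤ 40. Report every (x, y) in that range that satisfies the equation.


The equation is x³ - 29y³ = -2. For fixed y, x³ = 29·y³ − 2, so a solution requires the RHS to be a perfect cube.
Strategy: iterate y from -40 to 40, compute RHS = 29·y³ − 2, and check whether it is a (positive or negative) perfect cube.
Check small values of y:
  y = 0: RHS = -2 is not a perfect cube.
  y = 1: RHS = 27 = (3)³ ⇒ x = 3 works.
  y = -1: RHS = -31 is not a perfect cube.
  y = 2: RHS = 230 is not a perfect cube.
  y = -2: RHS = -234 is not a perfect cube.
  y = 3: RHS = 781 is not a perfect cube.
  y = -3: RHS = -785 is not a perfect cube.
Continuing the search up to |y| = 40 finds no further solutions beyond those listed.
Collected solutions: (3, 1).

Solutions (with |y| ≤ 40): (3, 1).


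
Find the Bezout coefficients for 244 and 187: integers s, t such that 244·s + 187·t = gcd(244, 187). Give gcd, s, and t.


Euclidean algorithm on (244, 187) — divide until remainder is 0:
  244 = 1 · 187 + 57
  187 = 3 · 57 + 16
  57 = 3 · 16 + 9
  16 = 1 · 9 + 7
  9 = 1 · 7 + 2
  7 = 3 · 2 + 1
  2 = 2 · 1 + 0
gcd(244, 187) = 1.
Track Bezout coefficients alongside the remainders: start with r₀ = 244 = a·1 + b·0 (s = 1, t = 0) and r₁ = 187 = a·0 + b·1 (s = 0, t = 1); each new remainder r_{k+1} = r_{k-1} − q_k·r_k inherits s_{k+1} = s_{k-1} − q_k·s_k, t_{k+1} = t_{k-1} − q_k·t_k, so r_k = a·s_k + b·t_k at every step:
  q = 1: r = 57, s = 1 − 1·0 = 1, t = 0 − 1·1 = -1  (check: 244·1 + 187·(-1) = 57)
  q = 3: r = 16, s = 0 − 3·1 = -3, t = 1 − 3·(-1) = 4  (check: 244·(-3) + 187·4 = 16)
  q = 3: r = 9, s = 1 − 3·(-3) = 10, t = -1 − 3·4 = -13  (check: 244·10 + 187·(-13) = 9)
  q = 1: r = 7, s = -3 − 1·10 = -13, t = 4 − 1·(-13) = 17  (check: 244·(-13) + 187·17 = 7)
  q = 1: r = 2, s = 10 − 1·(-13) = 23, t = -13 − 1·17 = -30  (check: 244·23 + 187·(-30) = 2)
  q = 3: r = 1, s = -13 − 3·23 = -82, t = 17 − 3·(-30) = 107  (check: 244·(-82) + 187·107 = 1)
The row with r = 1 (the gcd) gives the Bezout coefficients s = -82, t = 107.
Result: 244 · (-82) + 187 · (107) = 1.

gcd(244, 187) = 1; s = -82, t = 107 (check: 244·(-82) + 187·107 = 1).


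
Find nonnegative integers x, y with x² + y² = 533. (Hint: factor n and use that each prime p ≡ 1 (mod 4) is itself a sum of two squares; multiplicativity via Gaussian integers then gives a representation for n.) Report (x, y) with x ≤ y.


Step 1: Factor n = 533 = 13 · 41.
Step 2: Check the mod-4 condition on each prime factor: 13 ≡ 1 (mod 4), exponent 1; 41 ≡ 1 (mod 4), exponent 1.
All primes ≡ 3 (mod 4) appear to even exponent (or don't appear), so by the two-squares theorem n IS expressible as a sum of two squares.
Step 3: Build a representation. Here n = 13 · 41 is a product of primes ≡ 1 (mod 4). Each prime p ≡ 1 (mod 4) is itself a sum of two squares; find a² by testing p − a² for a perfect square:
  13: 13 − 1² = 12, 13 − 2² = 9 = 3² ⇒ 13 = 2² + 3².
  41: 41 − 1² = 40, 41 − 2² = 37, 41 − 3² = 32, 41 − 4² = 25 = 5² ⇒ 41 = 4² + 5².
  Combine using the Brahmagupta–Fibonacci identity (a² + b²)(c² + d²) = (ac − bd)² + (ad + bc)² = (ac + bd)² + (ad − bc)²:
  13 · 41 = 533: from (2² + 3²)(4² + 5²), take (2·4 − 3·5, 2·5 + 3·4) = (8 − 15, 10 + 12) = (-7, 22); dropping signs (only squares matter) gives (7, 22); check 7² + 22² = 49 + 484 = 533 ✓.
Step 4: Order so x ≤ y and verify: 7² + 22² = 49 + 484 = 533 = n. ✓

n = 533 = 7² + 22² (one valid representation with x ≤ y).


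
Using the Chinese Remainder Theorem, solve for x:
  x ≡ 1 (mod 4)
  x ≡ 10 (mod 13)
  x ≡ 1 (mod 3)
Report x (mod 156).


Moduli 4, 13, 3 are pairwise coprime; by CRT there is a unique solution modulo M = 4 · 13 · 3 = 156.
Solve pairwise, accumulating the modulus:
  Start with x ≡ 1 (mod 4).
  Combine with x ≡ 10 (mod 13): since gcd(4, 13) = 1, we get a unique residue mod 52.
    Write x = 1 + 4·t and substitute into x ≡ 10 (mod 13): 4·t ≡ 10 − 1 = 9 (mod 13).
    The inverse of 4 mod 13 is 10 (since 4·10 = 40 = 3·13 + 1), so t ≡ 10·9 = 90 ≡ 12 (mod 13).
    Then x = 1 + 4·12 = 49, valid modulo lcm(4, 13) = 52: x ≡ 49 (mod 52).
  Combine with x ≡ 1 (mod 3): since gcd(52, 3) = 1, we get a unique residue mod 156.
    Write x = 49 + 52·t and substitute into x ≡ 1 (mod 3): 52·t ≡ 1 − 49 = -48 (mod 3).
    Reduce coefficients mod 3: 1·t ≡ 0 (mod 3).
    So t ≡ 0 (mod 3).
    Then x = 49 + 52·0 = 49, valid modulo lcm(52, 3) = 156: x ≡ 49 (mod 156).
Verify: 49 mod 4 = 1 ✓, 49 mod 13 = 10 ✓, 49 mod 3 = 1 ✓.

x ≡ 49 (mod 156).


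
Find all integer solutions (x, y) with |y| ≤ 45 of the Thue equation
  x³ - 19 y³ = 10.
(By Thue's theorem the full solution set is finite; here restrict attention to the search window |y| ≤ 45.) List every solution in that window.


The equation is x³ - 19y³ = 10. For fixed y, x³ = 19·y³ + 10, so a solution requires the RHS to be a perfect cube.
Strategy: iterate y from -45 to 45, compute RHS = 19·y³ + 10, and check whether it is a (positive or negative) perfect cube.
Check small values of y:
  y = 0: RHS = 10 is not a perfect cube.
  y = 1: RHS = 29 is not a perfect cube.
  y = -1: RHS = -9 is not a perfect cube.
  y = 2: RHS = 162 is not a perfect cube.
  y = -2: RHS = -142 is not a perfect cube.
  y = 3: RHS = 523 is not a perfect cube.
  y = -3: RHS = -503 is not a perfect cube.
Continuing the search up to |y| = 45 finds no solutions either.
No (x, y) in the scanned range satisfies the equation.

No integer solutions with |y| ≤ 45.


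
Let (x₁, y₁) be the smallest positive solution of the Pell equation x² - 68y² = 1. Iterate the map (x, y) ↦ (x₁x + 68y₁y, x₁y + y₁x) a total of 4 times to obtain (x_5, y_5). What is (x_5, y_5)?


Step 1: Find the fundamental solution (x₁, y₁) of x² - 68y² = 1.
  Expand √68 as a continued fraction. a₀ = ⌊√68⌋ = 8; iterate m_{k+1} = d_k·a_k − m_k, d_{k+1} = (68 − m_{k+1}²)/d_k, a_{k+1} = ⌊(a₀ + m_{k+1})/d_{k+1}⌋ (starting m₀ = 0, d₀ = 1), with convergents p_k = a_k·p_{k-1} + p_{k-2}, q_k = a_k·q_{k-1} + q_{k-2} (p₋₁ = 1, q₋₁ = 0):
  k = 0: a₀ = 8; p₀/q₀ = 8/1; p₀² − 68·q₀² = 64 − 68 = -4.
  k = 1: m = 8, d = 4, a = ⌊(8 + 8)/4⌋ = 4; p/q = (4·8 + 1)/(4·1 + 0) = 33/4; p² − 68·q² = 1089 − 1088 = 1.
  The first convergent with p² − 68·q² = 1 gives the fundamental solution (x₁, y₁) = (33, 4).
Step 2: Apply the recurrence (x_{n+1}, y_{n+1}) = (x₁x_n + 68y₁y_n, x₁y_n + y₁x_n) repeatedly.
  From (x_1, y_1) = (33, 4): x_2 = 33·33 + 68·4·4 = 2177; y_2 = 33·4 + 4·33 = 264.
  From (x_2, y_2) = (2177, 264): x_3 = 33·2177 + 68·4·264 = 143649; y_3 = 33·264 + 4·2177 = 17420.
  From (x_3, y_3) = (143649, 17420): x_4 = 33·143649 + 68·4·17420 = 9478657; y_4 = 33·17420 + 4·143649 = 1149456.
  From (x_4, y_4) = (9478657, 1149456): x_5 = 33·9478657 + 68·4·1149456 = 625447713; y_5 = 33·1149456 + 4·9478657 = 75846676.
Step 3: Verify x_5² - 68·y_5² = 391184841696930369 - 391184841696930368 = 1 (should be 1). ✓

(x_1, y_1) = (33, 4); (x_5, y_5) = (625447713, 75846676).


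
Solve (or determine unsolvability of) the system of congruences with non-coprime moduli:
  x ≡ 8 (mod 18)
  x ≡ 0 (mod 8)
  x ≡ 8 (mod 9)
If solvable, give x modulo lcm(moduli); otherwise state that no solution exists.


Moduli 18, 8, 9 are not pairwise coprime, so CRT works modulo lcm(m_i) when all pairwise compatibility conditions hold.
Pairwise compatibility: gcd(m_i, m_j) must divide a_i - a_j for every pair.
Merge one congruence at a time:
  Start: x ≡ 8 (mod 18).
  Combine with x ≡ 0 (mod 8): gcd(18, 8) = 2; 0 - 8 = -8, which IS divisible by 2, so compatible.
    Write x = 8 + 18·t and substitute into x ≡ 0 (mod 8): 18·t ≡ 0 − 8 = -8 (mod 8).
    Divide the congruence (and modulus) by g = 2: 9·t ≡ -4 (mod 4).
    Reduce coefficients mod 4: 1·t ≡ 0 (mod 4).
    So t ≡ 0 (mod 4).
    Then x = 8 + 18·0 = 8, valid modulo lcm(18, 8) = 72: x ≡ 8 (mod 72).
  Combine with x ≡ 8 (mod 9): gcd(72, 9) = 9; 8 - 8 = 0, which IS divisible by 9, so compatible.
    Write x = 8 + 72·t and substitute into x ≡ 8 (mod 9): 72·t ≡ 8 − 8 = 0 (mod 9).
    Divide the congruence (and modulus) by g = 9: 8·t ≡ 0 (mod 1).
    Modulo 1 every t works; take t = 0.
    Then x = 8 + 72·0 = 8, valid modulo lcm(72, 9) = 72: x ≡ 8 (mod 72).
Verify: 8 mod 18 = 8, 8 mod 8 = 0, 8 mod 9 = 8.

x ≡ 8 (mod 72).


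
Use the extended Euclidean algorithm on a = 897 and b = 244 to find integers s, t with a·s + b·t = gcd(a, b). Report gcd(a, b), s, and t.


Euclidean algorithm on (897, 244) — divide until remainder is 0:
  897 = 3 · 244 + 165
  244 = 1 · 165 + 79
  165 = 2 · 79 + 7
  79 = 11 · 7 + 2
  7 = 3 · 2 + 1
  2 = 2 · 1 + 0
gcd(897, 244) = 1.
Track Bezout coefficients alongside the remainders: start with r₀ = 897 = a·1 + b·0 (s = 1, t = 0) and r₁ = 244 = a·0 + b·1 (s = 0, t = 1); each new remainder r_{k+1} = r_{k-1} − q_k·r_k inherits s_{k+1} = s_{k-1} − q_k·s_k, t_{k+1} = t_{k-1} − q_k·t_k, so r_k = a·s_k + b·t_k at every step:
  q = 3: r = 165, s = 1 − 3·0 = 1, t = 0 − 3·1 = -3  (check: 897·1 + 244·(-3) = 165)
  q = 1: r = 79, s = 0 − 1·1 = -1, t = 1 − 1·(-3) = 4  (check: 897·(-1) + 244·4 = 79)
  q = 2: r = 7, s = 1 − 2·(-1) = 3, t = -3 − 2·4 = -11  (check: 897·3 + 244·(-11) = 7)
  q = 11: r = 2, s = -1 − 11·3 = -34, t = 4 − 11·(-11) = 125  (check: 897·(-34) + 244·125 = 2)
  q = 3: r = 1, s = 3 − 3·(-34) = 105, t = -11 − 3·125 = -386  (check: 897·105 + 244·(-386) = 1)
The row with r = 1 (the gcd) gives the Bezout coefficients s = 105, t = -386.
Result: 897 · (105) + 244 · (-386) = 1.

gcd(897, 244) = 1; s = 105, t = -386 (check: 897·105 + 244·(-386) = 1).


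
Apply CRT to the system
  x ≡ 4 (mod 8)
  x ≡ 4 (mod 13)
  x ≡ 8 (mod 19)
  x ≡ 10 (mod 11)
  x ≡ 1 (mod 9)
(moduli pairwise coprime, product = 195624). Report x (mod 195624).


Product of moduli M = 8 · 13 · 19 · 11 · 9 = 195624.
Merge one congruence at a time:
  Start: x ≡ 4 (mod 8).
  Combine with x ≡ 4 (mod 13); new modulus lcm = 104.
    Write x = 4 + 8·t and substitute into x ≡ 4 (mod 13): 8·t ≡ 4 − 4 = 0 (mod 13).
    The inverse of 8 mod 13 is 5 (since 8·5 = 40 = 3·13 + 1), so t ≡ 5·0 = 0 ≡ 0 (mod 13).
    Then x = 4 + 8·0 = 4, valid modulo lcm(8, 13) = 104: x ≡ 4 (mod 104).
  Combine with x ≡ 8 (mod 19); new modulus lcm = 1976.
    Write x = 4 + 104·t and substitute into x ≡ 8 (mod 19): 104·t ≡ 8 − 4 = 4 (mod 19).
    Reduce coefficients mod 19: 9·t ≡ 4 (mod 19).
    The inverse of 9 mod 19 is 17 (since 9·17 = 153 = 8·19 + 1), so t ≡ 17·4 = 68 ≡ 11 (mod 19).
    Then x = 4 + 104·11 = 1148, valid modulo lcm(104, 19) = 1976: x ≡ 1148 (mod 1976).
  Combine with x ≡ 10 (mod 11); new modulus lcm = 21736.
    Write x = 1148 + 1976·t and substitute into x ≡ 10 (mod 11): 1976·t ≡ 10 − 1148 = -1138 (mod 11).
    Reduce coefficients mod 11: 7·t ≡ 6 (mod 11).
    The inverse of 7 mod 11 is 8 (since 7·8 = 56 = 5·11 + 1), so t ≡ 8·6 = 48 ≡ 4 (mod 11).
    Then x = 1148 + 1976·4 = 9052, valid modulo lcm(1976, 11) = 21736: x ≡ 9052 (mod 21736).
  Combine with x ≡ 1 (mod 9); new modulus lcm = 195624.
    Write x = 9052 + 21736·t and substitute into x ≡ 1 (mod 9): 21736·t ≡ 1 − 9052 = -9051 (mod 9).
    Reduce coefficients mod 9: 1·t ≡ 3 (mod 9).
    So t ≡ 3 (mod 9).
    Then x = 9052 + 21736·3 = 74260, valid modulo lcm(21736, 9) = 195624: x ≡ 74260 (mod 195624).
Verify against each original: 74260 mod 8 = 4, 74260 mod 13 = 4, 74260 mod 19 = 8, 74260 mod 11 = 10, 74260 mod 9 = 1.

x ≡ 74260 (mod 195624).
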